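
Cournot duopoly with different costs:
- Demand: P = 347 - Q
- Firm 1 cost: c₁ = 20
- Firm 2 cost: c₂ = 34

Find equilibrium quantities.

q₁* = 113.67, q₂* = 99.67

Work:
Reaction: q₁ = (347 - 20 - q₂)/2
Reaction: q₂ = (347 - 34 - q₁)/2
Solve simultaneously:
q₁* = (347 - 2×20 + 34)/3 = 113.67
q₂* = (347 - 2×34 + 20)/3 = 99.67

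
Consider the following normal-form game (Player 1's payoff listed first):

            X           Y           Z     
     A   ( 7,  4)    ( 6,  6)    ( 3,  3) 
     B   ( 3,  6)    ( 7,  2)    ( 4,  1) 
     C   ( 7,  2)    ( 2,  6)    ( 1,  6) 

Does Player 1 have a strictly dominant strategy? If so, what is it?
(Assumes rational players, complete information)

No strictly dominant strategy exists for Player 1

Work:
A strategy strictly dominates another if it gives a strictly higher payoff against every opponent action. Compare each pair of P1's strategies column-by-column:
  A vs B: [7 vs 3, 6 vs 7, 3 vs 4] → A does not strictly dominate B (column Y: 6 ≤ 7)
  A vs C: [7 vs 7, 6 vs 2, 3 vs 1] → A does not strictly dominate C (column X: 7 ≤ 7)
  B vs A: [3 vs 7, 7 vs 6, 4 vs 3] → B does not strictly dominate A (column X: 3 ≤ 7)
  B vs C: [3 vs 7, 7 vs 2, 4 vs 1] → B does not strictly dominate C (column X: 3 ≤ 7)
  C vs A: [7 vs 7, 2 vs 6, 1 vs 3] → C does not strictly dominate A (column X: 7 ≤ 7)
  C vs B: [7 vs 3, 2 vs 7, 1 vs 4] → C does not strictly dominate B (column Y: 2 ≤ 7)
No single strategy strictly dominates all others → no strictly dominant strategy.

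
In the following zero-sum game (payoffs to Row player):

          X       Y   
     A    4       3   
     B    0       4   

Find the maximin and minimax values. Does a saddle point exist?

Maximin = 3, Minimax = 4, Saddle: False

Work:
Row minimums: [3, 0] → maximin = 3
Column maximums: [4, 4] → minimax = 4
No saddle point (maximin ≠ minimax). Mixed strategy needed.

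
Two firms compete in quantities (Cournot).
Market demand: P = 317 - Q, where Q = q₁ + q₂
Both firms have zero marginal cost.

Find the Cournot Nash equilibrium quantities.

q₁* = q₂* = 105.67; P* = 105.67

Work:
Profit: π_i = P·q_i = (a - q_i - q_j)·q_i
FOC: ∂π_i/∂q_i = a - 2q_i - q_j = 0
Reaction function: q_i = (317 - q_j)/2
Symmetry: q* = 317/3 = 105.67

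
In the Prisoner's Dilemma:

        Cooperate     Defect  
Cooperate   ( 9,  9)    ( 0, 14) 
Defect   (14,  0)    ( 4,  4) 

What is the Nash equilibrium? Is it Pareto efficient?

(Defect, Defect) is NE; not Pareto efficient

Work:
Defect dominates Cooperate for both players:
If P2 cooperates: Defect (14) > Cooperate (9)
If P2 defects: Defect (4) > Cooperate (0)
NE: (Defect, Defect) with payoff (4, 4)
But (Cooperate, Cooperate) = (9, 9) Pareto dominates (4, 4)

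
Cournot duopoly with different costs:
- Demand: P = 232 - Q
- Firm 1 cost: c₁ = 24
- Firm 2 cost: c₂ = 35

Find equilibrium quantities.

q₁* = 73.0, q₂* = 62.0

Work:
Reaction: q₁ = (232 - 24 - q₂)/2
Reaction: q₂ = (232 - 35 - q₁)/2
Solve simultaneously:
q₁* = (232 - 2×24 + 35)/3 = 73.0
q₂* = (232 - 2×35 + 24)/3 = 62.0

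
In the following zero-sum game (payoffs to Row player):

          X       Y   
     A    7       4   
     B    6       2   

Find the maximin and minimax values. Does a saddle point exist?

Maximin = 4, Minimax = 4, Saddle: True

Work:
Row minimums: [4, 2] → maximin = 4
Column maximums: [7, 4] → minimax = 4
Saddle point exists! Game value = 4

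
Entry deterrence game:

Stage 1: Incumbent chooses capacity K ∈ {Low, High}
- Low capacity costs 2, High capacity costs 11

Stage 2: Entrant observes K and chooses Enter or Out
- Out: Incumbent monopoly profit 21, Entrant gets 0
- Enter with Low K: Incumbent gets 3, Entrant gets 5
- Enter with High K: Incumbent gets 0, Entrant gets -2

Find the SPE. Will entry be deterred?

SPE: (High, Enter|Low, Out|High); Entry deterred. Incumbent net profit = 10

Work:
After Low K: Entrant enters (5 > 0)
After High K: Entrant stays out (-2 < 0)
Incumbent: Low → 3−2=1, High → 21−11=10
Incumbent chooses High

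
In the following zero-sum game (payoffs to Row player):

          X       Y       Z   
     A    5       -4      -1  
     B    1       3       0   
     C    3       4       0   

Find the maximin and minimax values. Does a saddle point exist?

Maximin = 0, Minimax = 0, Saddle: True

Work:
Row minimums: [-4, 0, 0] → maximin = 0
Column maximums: [5, 4, 0] → minimax = 0
Saddle point exists! Game value = 0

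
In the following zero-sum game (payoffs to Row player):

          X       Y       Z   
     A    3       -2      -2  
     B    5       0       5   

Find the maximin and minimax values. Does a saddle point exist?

Maximin = 0, Minimax = 0, Saddle: True

Work:
Row minimums: [-2, 0] → maximin = 0
Column maximums: [5, 0, 5] → minimax = 0
Saddle point exists! Game value = 0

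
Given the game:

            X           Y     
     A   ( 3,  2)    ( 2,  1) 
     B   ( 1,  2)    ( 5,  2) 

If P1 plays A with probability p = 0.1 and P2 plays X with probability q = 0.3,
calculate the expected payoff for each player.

E[P1] = 3.65, E[P2] = 1.93

Work:
E[P1] = p·q·π₁(A,X) + p·(1-q)·π₁(A,Y) + (1-p)·q·π₁(B,X) + (1-p)·(1-q)·π₁(B,Y)
= 0.1·0.3·3 + 0.1·0.7·2 + 0.9·0.3·1 + 0.9·0.7·5
= 3.65

E[P2] = 1.93 (similar calculation)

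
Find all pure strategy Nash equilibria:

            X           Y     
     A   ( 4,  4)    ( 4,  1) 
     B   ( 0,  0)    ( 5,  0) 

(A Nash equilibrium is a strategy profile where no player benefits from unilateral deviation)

Nash equilibrium: (A, X), (B, Y)

Work:
Best responses:
  P1 vs X: payoffs [4, 0] → best response A (payoff 4)
  P1 vs Y: payoffs [4, 5] → best response B (payoff 5)
  P2 vs A: payoffs [4, 1] → best response X (payoff 4)
  P2 vs B: payoffs [0, 0] → best response X/Y (payoff 0)
Mutual best responses: (A,X), (B,Y) → Nash equilibria.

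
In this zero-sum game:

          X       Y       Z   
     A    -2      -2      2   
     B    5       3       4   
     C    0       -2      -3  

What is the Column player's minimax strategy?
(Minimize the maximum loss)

Column should play Y, value = 3

Work:
Column player minimizes Row's maximum payoff:
Column X: max payoff to Row = 5
Column Y: max payoff to Row = 3
Column Z: max payoff to Row = 4
Minimum is 3, achieved by column Y.
Minimax strategy: Y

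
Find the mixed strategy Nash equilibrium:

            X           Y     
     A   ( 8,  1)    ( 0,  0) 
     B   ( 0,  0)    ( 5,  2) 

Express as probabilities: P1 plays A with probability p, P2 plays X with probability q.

p = 0.6667, q = 0.3846

Work:
Find probabilities that make opponent indifferent:
P2 chooses q to make P1 indifferent between A and B
P1 chooses p to make P2 indifferent between X and Y
Mixed NE: P1 plays (A: 0.6667, B: 0.3333), P2 plays (X: 0.3846, Y: 0.6154)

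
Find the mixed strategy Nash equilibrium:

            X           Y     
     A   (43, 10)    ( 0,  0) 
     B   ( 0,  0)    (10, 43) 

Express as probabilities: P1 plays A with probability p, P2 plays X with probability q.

p = 0.8113, q = 0.1887

Work:
Find probabilities that make opponent indifferent:
P2 chooses q to make P1 indifferent between A and B
P1 chooses p to make P2 indifferent between X and Y
Mixed NE: P1 plays (A: 0.8113, B: 0.1887), P2 plays (X: 0.1887, Y: 0.8113)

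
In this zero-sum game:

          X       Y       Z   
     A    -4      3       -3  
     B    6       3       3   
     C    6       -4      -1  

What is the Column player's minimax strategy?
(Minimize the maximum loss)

Column should play Y or Z (all achieve the minimum), value = 3

Work:
Column player minimizes Row's maximum payoff:
Column X: max payoff to Row = 6
Column Y: max payoff to Row = 3
Column Z: max payoff to Row = 3
Minimum is 3, achieved by columns Y, Z (tied).
Each of Y or Z is a minimax strategy.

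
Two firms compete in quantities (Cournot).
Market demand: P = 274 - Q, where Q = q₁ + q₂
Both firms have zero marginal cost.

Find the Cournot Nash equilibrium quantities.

q₁* = q₂* = 91.33; P* = 91.33

Work:
Profit: π_i = P·q_i = (a - q_i - q_j)·q_i
FOC: ∂π_i/∂q_i = a - 2q_i - q_j = 0
Reaction function: q_i = (274 - q_j)/2
Symmetry: q* = 274/3 = 91.33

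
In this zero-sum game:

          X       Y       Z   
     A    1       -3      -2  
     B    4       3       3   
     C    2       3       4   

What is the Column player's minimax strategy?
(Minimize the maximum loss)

Column should play Y, value = 3

Work:
Column player minimizes Row's maximum payoff:
Column X: max payoff to Row = 4
Column Y: max payoff to Row = 3
Column Z: max payoff to Row = 4
Minimum is 3, achieved by column Y.
Minimax strategy: Y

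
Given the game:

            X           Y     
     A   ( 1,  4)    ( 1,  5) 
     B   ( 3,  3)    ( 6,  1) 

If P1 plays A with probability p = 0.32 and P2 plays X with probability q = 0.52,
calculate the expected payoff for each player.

E[P1] = 3.3392, E[P2] = 2.8208

Work:
E[P1] = p·q·π₁(A,X) + p·(1-q)·π₁(A,Y) + (1-p)·q·π₁(B,X) + (1-p)·(1-q)·π₁(B,Y)
= 0.32·0.52·1 + 0.32·0.48·1 + 0.68·0.52·3 + 0.68·0.48·6
= 3.3392

E[P2] = 2.8208 (similar calculation)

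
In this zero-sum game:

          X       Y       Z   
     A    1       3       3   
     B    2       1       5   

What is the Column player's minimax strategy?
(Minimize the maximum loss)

Column should play X, value = 2

Work:
Column player minimizes Row's maximum payoff:
Column X: max payoff to Row = 2
Column Y: max payoff to Row = 3
Column Z: max payoff to Row = 5
Minimum is 2, achieved by column X.
Minimax strategy: X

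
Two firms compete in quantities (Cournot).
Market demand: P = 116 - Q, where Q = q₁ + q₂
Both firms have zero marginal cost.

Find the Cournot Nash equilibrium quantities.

q₁* = q₂* = 38.67; P* = 38.67

Work:
Profit: π_i = P·q_i = (a - q_i - q_j)·q_i
FOC: ∂π_i/∂q_i = a - 2q_i - q_j = 0
Reaction function: q_i = (116 - q_j)/2
Symmetry: q* = 116/3 = 38.67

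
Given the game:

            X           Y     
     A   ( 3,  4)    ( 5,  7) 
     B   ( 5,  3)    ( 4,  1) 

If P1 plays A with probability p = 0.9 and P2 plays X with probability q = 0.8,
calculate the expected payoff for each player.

E[P1] = 3.54, E[P2] = 4.4

Work:
E[P1] = p·q·π₁(A,X) + p·(1-q)·π₁(A,Y) + (1-p)·q·π₁(B,X) + (1-p)·(1-q)·π₁(B,Y)
= 0.9·0.8·3 + 0.9·0.2·5 + 0.1·0.8·5 + 0.1·0.2·4
= 3.54

E[P2] = 4.4 (similar calculation)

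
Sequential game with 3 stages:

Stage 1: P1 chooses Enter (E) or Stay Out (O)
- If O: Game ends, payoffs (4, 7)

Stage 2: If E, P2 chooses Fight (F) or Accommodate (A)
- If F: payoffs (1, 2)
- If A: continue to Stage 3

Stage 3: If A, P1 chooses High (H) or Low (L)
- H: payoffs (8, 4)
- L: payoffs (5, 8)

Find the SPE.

SPE: (E, A, H); Outcome (8, 4)

Work:
Stage 3: P1 chooses H (8 vs 5)
Stage 2: P2: F->2, A->4 (anticipating H). Choose A
Stage 1: P1: O->4, E->8 (anticipating A, H). Choose E
SPE path: E -> A -> H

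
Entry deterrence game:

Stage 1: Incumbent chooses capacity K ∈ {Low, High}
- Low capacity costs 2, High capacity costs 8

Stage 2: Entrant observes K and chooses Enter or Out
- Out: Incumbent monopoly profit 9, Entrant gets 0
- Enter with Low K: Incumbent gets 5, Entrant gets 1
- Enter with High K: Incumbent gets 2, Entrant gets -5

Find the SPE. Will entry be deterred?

SPE: (Low, Enter|Low, Out|High); Entry not deterred. Incumbent net profit = 3, Entrant gets 1

Work:
After Low K: Entrant enters (1 > 0)
After High K: Entrant stays out (-5 < 0)
Incumbent: Low → 5−2=3, High → 9−8=1
Incumbent chooses Low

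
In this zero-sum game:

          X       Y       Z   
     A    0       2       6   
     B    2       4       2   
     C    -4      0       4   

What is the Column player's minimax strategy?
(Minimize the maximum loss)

Column should play X, value = 2

Work:
Column player minimizes Row's maximum payoff:
Column X: max payoff to Row = 2
Column Y: max payoff to Row = 4
Column Z: max payoff to Row = 6
Minimum is 2, achieved by column X.
Minimax strategy: X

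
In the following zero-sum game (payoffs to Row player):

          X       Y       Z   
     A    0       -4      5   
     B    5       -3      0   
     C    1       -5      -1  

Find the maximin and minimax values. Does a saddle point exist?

Maximin = -3, Minimax = -3, Saddle: True

Work:
Row minimums: [-4, -3, -5] → maximin = -3
Column maximums: [5, -3, 5] → minimax = -3
Saddle point exists! Game value = -3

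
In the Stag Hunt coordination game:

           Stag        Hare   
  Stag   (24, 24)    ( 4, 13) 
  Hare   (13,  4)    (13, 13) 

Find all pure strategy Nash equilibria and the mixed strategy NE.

Pure NE: (Stag, Stag) and (Hare, Hare); Mixed NE: p = 0.45, q = 0.45

Work:
Check pure NE:
(Stag, Stag): (24, 24) - no unilateral deviation beneficial
(Hare, Hare): (13, 13) - no unilateral deviation beneficial
Mixed NE: P1 plays Stag with p = 0.45, P2 plays Stag with q = 0.45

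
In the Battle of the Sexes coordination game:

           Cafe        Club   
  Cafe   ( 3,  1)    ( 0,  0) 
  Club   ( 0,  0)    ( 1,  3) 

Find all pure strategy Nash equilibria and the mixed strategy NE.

Pure NE: (Cafe, Cafe) and (Club, Club); Mixed NE: p = 0.75, q = 0.25

Work:
Check pure NE:
(Cafe, Cafe): (3, 1) - no unilateral deviation beneficial
(Club, Club): (1, 3) - no unilateral deviation beneficial
Mixed NE: P1 plays Cafe with p = 0.75, P2 plays Cafe with q = 0.25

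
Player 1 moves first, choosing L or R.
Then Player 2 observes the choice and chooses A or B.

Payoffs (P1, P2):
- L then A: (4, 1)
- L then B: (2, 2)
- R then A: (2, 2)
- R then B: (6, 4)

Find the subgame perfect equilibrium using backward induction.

P1 plays R, P2 plays B after L and B after R; Payoff (6, 4)

Work:
Backward induction:
After L: P2 chooses B → P1 gets 2
After R: P2 chooses B → P1 gets 6
P1 chooses R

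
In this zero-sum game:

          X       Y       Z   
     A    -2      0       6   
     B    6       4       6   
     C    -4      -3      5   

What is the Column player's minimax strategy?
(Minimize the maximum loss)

Column should play Y, value = 4

Work:
Column player minimizes Row's maximum payoff:
Column X: max payoff to Row = 6
Column Y: max payoff to Row = 4
Column Z: max payoff to Row = 6
Minimum is 4, achieved by column Y.
Minimax strategy: Y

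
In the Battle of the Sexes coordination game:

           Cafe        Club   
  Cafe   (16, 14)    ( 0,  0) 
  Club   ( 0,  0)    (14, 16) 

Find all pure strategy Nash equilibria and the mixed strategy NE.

Pure NE: (Cafe, Cafe) and (Club, Club); Mixed NE: p = 0.5333, q = 0.4667

Work:
Check pure NE:
(Cafe, Cafe): (16, 14) - no unilateral deviation beneficial
(Club, Club): (14, 16) - no unilateral deviation beneficial
Mixed NE: P1 plays Cafe with p = 0.5333, P2 plays Cafe with q = 0.4667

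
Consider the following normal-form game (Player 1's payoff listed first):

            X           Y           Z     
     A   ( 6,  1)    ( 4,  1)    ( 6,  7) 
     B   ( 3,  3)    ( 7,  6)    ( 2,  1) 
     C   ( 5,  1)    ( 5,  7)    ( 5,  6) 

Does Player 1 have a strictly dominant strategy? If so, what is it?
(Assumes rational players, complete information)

No strictly dominant strategy exists for Player 1

Work:
A strategy strictly dominates another if it gives a strictly higher payoff against every opponent action. Compare each pair of P1's strategies column-by-column:
  A vs B: [6 vs 3, 4 vs 7, 6 vs 2] → A does not strictly dominate B (column Y: 4 ≤ 7)
  A vs C: [6 vs 5, 4 vs 5, 6 vs 5] → A does not strictly dominate C (column Y: 4 ≤ 5)
  B vs A: [3 vs 6, 7 vs 4, 2 vs 6] → B does not strictly dominate A (column X: 3 ≤ 6)
  B vs C: [3 vs 5, 7 vs 5, 2 vs 5] → B does not strictly dominate C (column X: 3 ≤ 5)
  C vs A: [5 vs 6, 5 vs 4, 5 vs 6] → C does not strictly dominate A (column X: 5 ≤ 6)
  C vs B: [5 vs 3, 5 vs 7, 5 vs 2] → C does not strictly dominate B (column Y: 5 ≤ 7)
No single strategy strictly dominates all others → no strictly dominant strategy.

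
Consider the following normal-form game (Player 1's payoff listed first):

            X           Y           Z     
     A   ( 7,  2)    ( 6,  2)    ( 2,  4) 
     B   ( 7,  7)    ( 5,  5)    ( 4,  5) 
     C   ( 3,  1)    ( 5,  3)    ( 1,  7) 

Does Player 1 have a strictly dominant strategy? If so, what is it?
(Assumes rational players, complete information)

No strictly dominant strategy exists for Player 1

Work:
A strategy strictly dominates another if it gives a strictly higher payoff against every opponent action. Compare each pair of P1's strategies column-by-column:
  A vs B: [7 vs 7, 6 vs 5, 2 vs 4] → A does not strictly dominate B (column X: 7 ≤ 7)
  A vs C: [7 vs 3, 6 vs 5, 2 vs 1] → A strictly dominates C
  B vs A: [7 vs 7, 5 vs 6, 4 vs 2] → B does not strictly dominate A (column X: 7 ≤ 7)
  B vs C: [7 vs 3, 5 vs 5, 4 vs 1] → B does not strictly dominate C (column Y: 5 ≤ 5)
  C vs A: [3 vs 7, 5 vs 6, 1 vs 2] → C does not strictly dominate A (column X: 3 ≤ 7)
  C vs B: [3 vs 7, 5 vs 5, 1 vs 4] → C does not strictly dominate B (column X: 3 ≤ 7)
No single strategy strictly dominates all others → no strictly dominant strategy.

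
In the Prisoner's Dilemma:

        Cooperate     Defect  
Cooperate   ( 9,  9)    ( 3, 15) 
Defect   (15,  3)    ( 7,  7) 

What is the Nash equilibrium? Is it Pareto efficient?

(Defect, Defect) is NE; not Pareto efficient

Work:
Defect dominates Cooperate for both players:
If P2 cooperates: Defect (15) > Cooperate (9)
If P2 defects: Defect (7) > Cooperate (3)
NE: (Defect, Defect) with payoff (7, 7)
But (Cooperate, Cooperate) = (9, 9) Pareto dominates (7, 7)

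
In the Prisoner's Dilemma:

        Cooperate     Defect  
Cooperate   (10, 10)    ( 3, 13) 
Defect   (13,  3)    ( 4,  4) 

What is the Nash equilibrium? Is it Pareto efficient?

(Defect, Defect) is NE; not Pareto efficient

Work:
Defect dominates Cooperate for both players:
If P2 cooperates: Defect (13) > Cooperate (10)
If P2 defects: Defect (4) > Cooperate (3)
NE: (Defect, Defect) with payoff (4, 4)
But (Cooperate, Cooperate) = (10, 10) Pareto dominates (4, 4)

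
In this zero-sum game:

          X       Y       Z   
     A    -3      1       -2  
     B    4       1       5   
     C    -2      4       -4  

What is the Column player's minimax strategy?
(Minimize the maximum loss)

Column should play X or Y (all achieve the minimum), value = 4

Work:
Column player minimizes Row's maximum payoff:
Column X: max payoff to Row = 4
Column Y: max payoff to Row = 4
Column Z: max payoff to Row = 5
Minimum is 4, achieved by columns X, Y (tied).
Each of X or Y is a minimax strategy.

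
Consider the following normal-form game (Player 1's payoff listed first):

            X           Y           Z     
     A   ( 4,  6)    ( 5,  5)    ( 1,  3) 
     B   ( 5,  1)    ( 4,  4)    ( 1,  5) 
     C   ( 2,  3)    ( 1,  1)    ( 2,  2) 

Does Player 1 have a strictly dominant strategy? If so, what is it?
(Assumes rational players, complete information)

No strictly dominant strategy exists for Player 1

Work:
A strategy strictly dominates another if it gives a strictly higher payoff against every opponent action. Compare each pair of P1's strategies column-by-column:
  A vs B: [4 vs 5, 5 vs 4, 1 vs 1] → A does not strictly dominate B (column X: 4 ≤ 5)
  A vs C: [4 vs 2, 5 vs 1, 1 vs 2] → A does not strictly dominate C (column Z: 1 ≤ 2)
  B vs A: [5 vs 4, 4 vs 5, 1 vs 1] → B does not strictly dominate A (column Y: 4 ≤ 5)
  B vs C: [5 vs 2, 4 vs 1, 1 vs 2] → B does not strictly dominate C (column Z: 1 ≤ 2)
  C vs A: [2 vs 4, 1 vs 5, 2 vs 1] → C does not strictly dominate A (column X: 2 ≤ 4)
  C vs B: [2 vs 5, 1 vs 4, 2 vs 1] → C does not strictly dominate B (column X: 2 ≤ 5)
No single strategy strictly dominates all others → no strictly dominant strategy.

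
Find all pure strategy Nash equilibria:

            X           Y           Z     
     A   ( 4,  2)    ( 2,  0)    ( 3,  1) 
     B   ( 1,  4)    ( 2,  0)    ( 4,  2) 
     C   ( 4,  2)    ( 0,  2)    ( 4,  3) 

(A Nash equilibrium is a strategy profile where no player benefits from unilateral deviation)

Nash equilibrium: (A, X), (C, Z)

Work:
Best responses:
  P1 vs X: payoffs [4, 1, 4] → best response A/C (payoff 4)
  P1 vs Y: payoffs [2, 2, 0] → best response A/B (payoff 2)
  P1 vs Z: payoffs [3, 4, 4] → best response B/C (payoff 4)
  P2 vs A: payoffs [2, 0, 1] → best response X (payoff 2)
  P2 vs B: payoffs [4, 0, 2] → best response X (payoff 4)
  P2 vs C: payoffs [2, 2, 3] → best response Z (payoff 3)
Mutual best responses: (A,X), (C,Z) → Nash equilibria.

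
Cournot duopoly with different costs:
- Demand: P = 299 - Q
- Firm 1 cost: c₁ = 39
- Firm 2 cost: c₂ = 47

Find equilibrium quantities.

q₁* = 89.33, q₂* = 81.33

Work:
Reaction: q₁ = (299 - 39 - q₂)/2
Reaction: q₂ = (299 - 47 - q₁)/2
Solve simultaneously:
q₁* = (299 - 2×39 + 47)/3 = 89.33
q₂* = (299 - 2×47 + 39)/3 = 81.33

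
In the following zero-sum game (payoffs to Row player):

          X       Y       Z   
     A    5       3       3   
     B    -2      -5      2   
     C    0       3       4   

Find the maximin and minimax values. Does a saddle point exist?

Maximin = 3, Minimax = 3, Saddle: True

Work:
Row minimums: [3, -5, 0] → maximin = 3
Column maximums: [5, 3, 4] → minimax = 3
Saddle point exists! Game value = 3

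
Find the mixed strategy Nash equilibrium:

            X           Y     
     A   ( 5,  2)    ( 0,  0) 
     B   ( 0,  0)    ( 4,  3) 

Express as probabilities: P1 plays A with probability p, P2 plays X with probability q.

p = 0.6, q = 0.4444

Work:
Find probabilities that make opponent indifferent:
P2 chooses q to make P1 indifferent between A and B
P1 chooses p to make P2 indifferent between X and Y
Mixed NE: P1 plays (A: 0.6, B: 0.4), P2 plays (X: 0.4444, Y: 0.5556)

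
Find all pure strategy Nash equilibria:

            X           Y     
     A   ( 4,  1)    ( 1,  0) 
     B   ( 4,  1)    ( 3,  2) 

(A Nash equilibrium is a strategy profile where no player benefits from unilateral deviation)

Nash equilibrium: (A, X), (B, Y)

Work:
Best responses:
  P1 vs X: payoffs [4, 4] → best response A/B (payoff 4)
  P1 vs Y: payoffs [1, 3] → best response B (payoff 3)
  P2 vs A: payoffs [1, 0] → best response X (payoff 1)
  P2 vs B: payoffs [1, 2] → best response Y (payoff 2)
Mutual best responses: (A,X), (B,Y) → Nash equilibria.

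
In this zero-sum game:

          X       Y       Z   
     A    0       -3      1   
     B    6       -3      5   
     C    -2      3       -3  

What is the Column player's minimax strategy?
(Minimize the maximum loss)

Column should play Y, value = 3

Work:
Column player minimizes Row's maximum payoff:
Column X: max payoff to Row = 6
Column Y: max payoff to Row = 3
Column Z: max payoff to Row = 5
Minimum is 3, achieved by column Y.
Minimax strategy: Y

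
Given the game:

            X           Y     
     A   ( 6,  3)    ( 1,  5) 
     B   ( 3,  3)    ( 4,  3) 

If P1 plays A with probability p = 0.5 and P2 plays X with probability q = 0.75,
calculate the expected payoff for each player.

E[P1] = 4.0, E[P2] = 3.25

Work:
E[P1] = p·q·π₁(A,X) + p·(1-q)·π₁(A,Y) + (1-p)·q·π₁(B,X) + (1-p)·(1-q)·π₁(B,Y)
= 0.5·0.75·6 + 0.5·0.25·1 + 0.5·0.75·3 + 0.5·0.25·4
= 4.0

E[P2] = 3.25 (similar calculation)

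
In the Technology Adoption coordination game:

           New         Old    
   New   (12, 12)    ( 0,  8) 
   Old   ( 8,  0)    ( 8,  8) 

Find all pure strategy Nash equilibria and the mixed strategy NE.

Pure NE: (New, New) and (Old, Old); Mixed NE: p = 0.6667, q = 0.6667

Work:
Check pure NE:
(New, New): (12, 12) - no unilateral deviation beneficial
(Old, Old): (8, 8) - no unilateral deviation beneficial
Mixed NE: P1 plays New with p = 0.6667, P2 plays New with q = 0.6667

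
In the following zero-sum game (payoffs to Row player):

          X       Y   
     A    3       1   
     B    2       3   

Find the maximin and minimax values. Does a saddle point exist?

Maximin = 2, Minimax = 3, Saddle: False

Work:
Row minimums: [1, 2] → maximin = 2
Column maximums: [3, 3] → minimax = 3
No saddle point (maximin ≠ minimax). Mixed strategy needed.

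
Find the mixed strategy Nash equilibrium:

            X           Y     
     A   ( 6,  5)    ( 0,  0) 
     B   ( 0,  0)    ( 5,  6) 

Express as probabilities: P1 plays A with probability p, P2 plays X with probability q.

p = 0.5455, q = 0.4545

Work:
Find probabilities that make opponent indifferent:
P2 chooses q to make P1 indifferent between A and B
P1 chooses p to make P2 indifferent between X and Y
Mixed NE: P1 plays (A: 0.5455, B: 0.4545), P2 plays (X: 0.4545, Y: 0.5455)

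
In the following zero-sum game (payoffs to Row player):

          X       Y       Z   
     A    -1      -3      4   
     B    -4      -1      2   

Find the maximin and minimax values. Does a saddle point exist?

Maximin = -3, Minimax = -1, Saddle: False

Work:
Row minimums: [-3, -4] → maximin = -3
Column maximums: [-1, -1, 4] → minimax = -1
No saddle point (maximin ≠ minimax). Mixed strategy needed.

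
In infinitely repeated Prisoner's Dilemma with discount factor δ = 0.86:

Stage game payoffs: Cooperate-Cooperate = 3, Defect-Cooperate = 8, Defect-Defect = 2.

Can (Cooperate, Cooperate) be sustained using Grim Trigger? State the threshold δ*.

δ* = 0.8333; since δ = 0.86 ≥ 0.8333, cooperation can be sustained

Work:
For Grim Trigger:
Cooperate forever: 3/(1-δ)
Defect then punished: 8 + 2·δ/(1-δ)
Need: 3/(1-δ) ≥ 8 + 2·δ/(1-δ)
Solving: δ ≥ (T-R)/(T-P) = (8-3)/(8-2) = 0.8333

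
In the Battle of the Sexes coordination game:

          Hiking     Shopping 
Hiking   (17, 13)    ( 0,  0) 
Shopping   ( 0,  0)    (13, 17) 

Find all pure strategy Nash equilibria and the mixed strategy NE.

Pure NE: (Hiking, Hiking) and (Shopping, Shopping); Mixed NE: p = 0.5667, q = 0.4333

Work:
Check pure NE:
(Hiking, Hiking): (17, 13) - no unilateral deviation beneficial
(Shopping, Shopping): (13, 17) - no unilateral deviation beneficial
Mixed NE: P1 plays Hiking with p = 0.5667, P2 plays Hiking with q = 0.4333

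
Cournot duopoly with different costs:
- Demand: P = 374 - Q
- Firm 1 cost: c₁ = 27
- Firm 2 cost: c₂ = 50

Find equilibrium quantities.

q₁* = 123.33, q₂* = 100.33

Work:
Reaction: q₁ = (374 - 27 - q₂)/2
Reaction: q₂ = (374 - 50 - q₁)/2
Solve simultaneously:
q₁* = (374 - 2×27 + 50)/3 = 123.33
q₂* = (374 - 2×50 + 27)/3 = 100.33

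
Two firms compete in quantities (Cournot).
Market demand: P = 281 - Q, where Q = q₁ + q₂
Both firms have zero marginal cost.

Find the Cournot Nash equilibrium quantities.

q₁* = q₂* = 93.67; P* = 93.67

Work:
Profit: π_i = P·q_i = (a - q_i - q_j)·q_i
FOC: ∂π_i/∂q_i = a - 2q_i - q_j = 0
Reaction function: q_i = (281 - q_j)/2
Symmetry: q* = 281/3 = 93.67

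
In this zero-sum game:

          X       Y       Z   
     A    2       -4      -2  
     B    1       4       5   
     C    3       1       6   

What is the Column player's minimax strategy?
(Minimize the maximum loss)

Column should play X, value = 3

Work:
Column player minimizes Row's maximum payoff:
Column X: max payoff to Row = 3
Column Y: max payoff to Row = 4
Column Z: max payoff to Row = 6
Minimum is 3, achieved by column X.
Minimax strategy: X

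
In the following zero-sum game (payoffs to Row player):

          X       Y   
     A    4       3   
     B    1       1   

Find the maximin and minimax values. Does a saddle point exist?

Maximin = 3, Minimax = 3, Saddle: True

Work:
Row minimums: [3, 1] → maximin = 3
Column maximums: [4, 3] → minimax = 3
Saddle point exists! Game value = 3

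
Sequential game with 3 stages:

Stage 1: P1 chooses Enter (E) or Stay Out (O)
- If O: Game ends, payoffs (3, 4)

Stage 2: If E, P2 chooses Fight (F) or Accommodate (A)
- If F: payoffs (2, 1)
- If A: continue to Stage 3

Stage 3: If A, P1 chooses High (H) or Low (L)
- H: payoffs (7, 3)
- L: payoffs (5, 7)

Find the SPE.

SPE: (E, A, H); Outcome (7, 3)

Work:
Stage 3: P1 chooses H (7 vs 5)
Stage 2: P2: F->1, A->3 (anticipating H). Choose A
Stage 1: P1: O->3, E->7 (anticipating A, H). Choose E
SPE path: E -> A -> H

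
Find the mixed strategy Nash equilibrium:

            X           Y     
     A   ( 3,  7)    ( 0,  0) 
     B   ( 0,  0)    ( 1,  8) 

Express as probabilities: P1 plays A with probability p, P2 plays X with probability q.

p = 0.5333, q = 0.25

Work:
Find probabilities that make opponent indifferent:
P2 chooses q to make P1 indifferent between A and B
P1 chooses p to make P2 indifferent between X and Y
Mixed NE: P1 plays (A: 0.5333, B: 0.4667), P2 plays (X: 0.25, Y: 0.75)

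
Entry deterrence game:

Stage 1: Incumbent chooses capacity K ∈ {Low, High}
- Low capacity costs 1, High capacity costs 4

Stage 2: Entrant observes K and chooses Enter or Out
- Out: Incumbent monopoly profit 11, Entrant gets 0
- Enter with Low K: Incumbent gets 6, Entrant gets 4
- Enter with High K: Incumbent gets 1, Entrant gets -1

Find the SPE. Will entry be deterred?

SPE: (High, Enter|Low, Out|High); Entry deterred. Incumbent net profit = 7

Work:
After Low K: Entrant enters (4 > 0)
After High K: Entrant stays out (-1 < 0)
Incumbent: Low → 6−1=5, High → 11−4=7
Incumbent chooses High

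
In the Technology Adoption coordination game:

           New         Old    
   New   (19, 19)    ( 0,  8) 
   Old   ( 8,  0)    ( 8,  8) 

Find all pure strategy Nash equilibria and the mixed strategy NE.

Pure NE: (New, New) and (Old, Old); Mixed NE: p = 0.4211, q = 0.4211

Work:
Check pure NE:
(New, New): (19, 19) - no unilateral deviation beneficial
(Old, Old): (8, 8) - no unilateral deviation beneficial
Mixed NE: P1 plays New with p = 0.4211, P2 plays New with q = 0.4211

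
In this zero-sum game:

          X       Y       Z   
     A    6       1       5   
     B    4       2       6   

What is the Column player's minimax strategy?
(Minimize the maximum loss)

Column should play Y, value = 2

Work:
Column player minimizes Row's maximum payoff:
Column X: max payoff to Row = 6
Column Y: max payoff to Row = 2
Column Z: max payoff to Row = 6
Minimum is 2, achieved by column Y.
Minimax strategy: Y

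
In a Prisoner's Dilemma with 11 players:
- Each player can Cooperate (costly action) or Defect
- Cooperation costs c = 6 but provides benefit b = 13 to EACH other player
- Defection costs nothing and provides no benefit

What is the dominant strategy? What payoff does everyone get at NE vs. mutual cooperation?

Dominant: Defect; NE payoff = 0; Coop payoff = 124

Work:
Defect dominates (saves cost c = 6, benefit to others is external)
NE: All defect → everyone gets 0
If all cooperate: each receives (10)×13 - 6 = 124
Social dilemma: 124 > 0 but NE gives 0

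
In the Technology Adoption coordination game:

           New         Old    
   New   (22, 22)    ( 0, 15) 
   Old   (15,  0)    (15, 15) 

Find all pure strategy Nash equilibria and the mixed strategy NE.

Pure NE: (New, New) and (Old, Old); Mixed NE: p = 0.6818, q = 0.6818

Work:
Check pure NE:
(New, New): (22, 22) - no unilateral deviation beneficial
(Old, Old): (15, 15) - no unilateral deviation beneficial
Mixed NE: P1 plays New with p = 0.6818, P2 plays New with q = 0.6818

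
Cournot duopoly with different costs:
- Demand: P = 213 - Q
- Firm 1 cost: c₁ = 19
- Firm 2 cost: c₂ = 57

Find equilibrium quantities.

q₁* = 77.33, q₂* = 39.33

Work:
Reaction: q₁ = (213 - 19 - q₂)/2
Reaction: q₂ = (213 - 57 - q₁)/2
Solve simultaneously:
q₁* = (213 - 2×19 + 57)/3 = 77.33
q₂* = (213 - 2×57 + 19)/3 = 39.33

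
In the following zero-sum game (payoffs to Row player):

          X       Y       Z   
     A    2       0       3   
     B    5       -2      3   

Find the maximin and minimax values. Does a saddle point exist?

Maximin = 0, Minimax = 0, Saddle: True

Work:
Row minimums: [0, -2] → maximin = 0
Column maximums: [5, 0, 3] → minimax = 0
Saddle point exists! Game value = 0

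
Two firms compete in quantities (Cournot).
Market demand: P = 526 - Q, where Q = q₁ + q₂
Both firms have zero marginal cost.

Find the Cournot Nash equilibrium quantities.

q₁* = q₂* = 175.33; P* = 175.33

Work:
Profit: π_i = P·q_i = (a - q_i - q_j)·q_i
FOC: ∂π_i/∂q_i = a - 2q_i - q_j = 0
Reaction function: q_i = (526 - q_j)/2
Symmetry: q* = 526/3 = 175.33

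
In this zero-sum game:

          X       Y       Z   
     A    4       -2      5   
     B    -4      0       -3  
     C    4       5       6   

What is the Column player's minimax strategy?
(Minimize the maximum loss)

Column should play X, value = 4

Work:
Column player minimizes Row's maximum payoff:
Column X: max payoff to Row = 4
Column Y: max payoff to Row = 5
Column Z: max payoff to Row = 6
Minimum is 4, achieved by column X.
Minimax strategy: X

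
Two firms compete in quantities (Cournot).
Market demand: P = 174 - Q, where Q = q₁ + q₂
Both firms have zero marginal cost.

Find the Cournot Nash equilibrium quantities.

q₁* = q₂* = 58.0; P* = 58.0

Work:
Profit: π_i = P·q_i = (a - q_i - q_j)·q_i
FOC: ∂π_i/∂q_i = a - 2q_i - q_j = 0
Reaction function: q_i = (174 - q_j)/2
Symmetry: q* = 174/3 = 58.0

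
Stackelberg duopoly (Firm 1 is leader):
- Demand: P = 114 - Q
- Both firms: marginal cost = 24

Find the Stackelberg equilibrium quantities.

q₁* (leader) = 45.0, q₂* (follower) = 22.5

Work:
Follower's reaction: q₂ = (a - c - q₁)/2
Leader substitutes: π₁ = q₁·(a - q₁ - (a-c-q₁)/2 - c)
FOC: q₁* = (114 - 24)/2 = 45.00
Then: q₂* = (114 - 24 - 45.0)/2 = 22.50
Leader has first-mover advantage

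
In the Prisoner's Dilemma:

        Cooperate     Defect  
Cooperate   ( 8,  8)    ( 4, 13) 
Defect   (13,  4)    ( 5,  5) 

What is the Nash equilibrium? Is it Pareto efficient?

(Defect, Defect) is NE; not Pareto efficient

Work:
Defect dominates Cooperate for both players:
If P2 cooperates: Defect (13) > Cooperate (8)
If P2 defects: Defect (5) > Cooperate (4)
NE: (Defect, Defect) with payoff (5, 5)
But (Cooperate, Cooperate) = (8, 8) Pareto dominates (5, 5)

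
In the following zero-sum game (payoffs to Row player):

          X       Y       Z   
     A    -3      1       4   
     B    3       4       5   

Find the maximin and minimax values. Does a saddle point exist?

Maximin = 3, Minimax = 3, Saddle: True

Work:
Row minimums: [-3, 3] → maximin = 3
Column maximums: [3, 4, 5] → minimax = 3
Saddle point exists! Game value = 3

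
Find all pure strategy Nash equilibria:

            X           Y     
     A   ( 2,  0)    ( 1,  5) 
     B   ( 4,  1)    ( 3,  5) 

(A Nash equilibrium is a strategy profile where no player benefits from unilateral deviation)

Nash equilibrium: (B, Y)

Work:
Best responses:
  P1 vs X: payoffs [2, 4] → best response B (payoff 4)
  P1 vs Y: payoffs [1, 3] → best response B (payoff 3)
  P2 vs A: payoffs [0, 5] → best response Y (payoff 5)
  P2 vs B: payoffs [1, 5] → best response Y (payoff 5)
Mutual best responses: (B,Y) → Nash equilibria.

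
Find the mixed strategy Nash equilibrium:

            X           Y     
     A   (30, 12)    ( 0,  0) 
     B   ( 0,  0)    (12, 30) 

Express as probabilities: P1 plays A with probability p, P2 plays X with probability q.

p = 0.7143, q = 0.2857

Work:
Find probabilities that make opponent indifferent:
P2 chooses q to make P1 indifferent between A and B
P1 chooses p to make P2 indifferent between X and Y
Mixed NE: P1 plays (A: 0.7143, B: 0.2857), P2 plays (X: 0.2857, Y: 0.7143)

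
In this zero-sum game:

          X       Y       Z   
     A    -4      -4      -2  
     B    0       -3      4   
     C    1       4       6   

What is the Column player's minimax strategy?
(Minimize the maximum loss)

Column should play X, value = 1

Work:
Column player minimizes Row's maximum payoff:
Column X: max payoff to Row = 1
Column Y: max payoff to Row = 4
Column Z: max payoff to Row = 6
Minimum is 1, achieved by column X.
Minimax strategy: X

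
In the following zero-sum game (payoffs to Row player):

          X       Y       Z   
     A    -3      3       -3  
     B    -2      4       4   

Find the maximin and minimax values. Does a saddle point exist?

Maximin = -2, Minimax = -2, Saddle: True

Work:
Row minimums: [-3, -2] → maximin = -2
Column maximums: [-2, 4, 4] → minimax = -2
Saddle point exists! Game value = -2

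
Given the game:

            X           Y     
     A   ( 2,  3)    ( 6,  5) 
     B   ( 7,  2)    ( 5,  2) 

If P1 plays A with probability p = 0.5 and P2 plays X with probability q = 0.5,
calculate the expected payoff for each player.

E[P1] = 5.0, E[P2] = 3.0

Work:
E[P1] = p·q·π₁(A,X) + p·(1-q)·π₁(A,Y) + (1-p)·q·π₁(B,X) + (1-p)·(1-q)·π₁(B,Y)
= 0.5·0.5·2 + 0.5·0.5·6 + 0.5·0.5·7 + 0.5·0.5·5
= 5.0

E[P2] = 3.0 (similar calculation)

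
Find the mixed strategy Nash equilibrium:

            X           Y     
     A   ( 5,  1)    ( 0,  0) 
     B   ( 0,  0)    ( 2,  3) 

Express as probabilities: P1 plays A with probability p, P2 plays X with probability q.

p = 0.75, q = 0.2857

Work:
Find probabilities that make opponent indifferent:
P2 chooses q to make P1 indifferent between A and B
P1 chooses p to make P2 indifferent between X and Y
Mixed NE: P1 plays (A: 0.75, B: 0.25), P2 plays (X: 0.2857, Y: 0.7143)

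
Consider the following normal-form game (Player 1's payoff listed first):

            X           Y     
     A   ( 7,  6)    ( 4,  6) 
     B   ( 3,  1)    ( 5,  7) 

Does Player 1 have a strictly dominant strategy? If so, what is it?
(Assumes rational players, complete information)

No strictly dominant strategy exists for Player 1

Work:
A strategy strictly dominates another if it gives a strictly higher payoff against every opponent action. Compare each pair of P1's strategies column-by-column:
  A vs B: [7 vs 3, 4 vs 5] → A does not strictly dominate B (column Y: 4 ≤ 5)
  B vs A: [3 vs 7, 5 vs 4] → B does not strictly dominate A (column X: 3 ≤ 7)
No single strategy strictly dominates all others → no strictly dominant strategy.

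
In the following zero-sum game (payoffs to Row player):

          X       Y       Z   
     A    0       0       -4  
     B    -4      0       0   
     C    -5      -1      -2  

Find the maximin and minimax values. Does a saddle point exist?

Maximin = -4, Minimax = 0, Saddle: False

Work:
Row minimums: [-4, -4, -5] → maximin = -4
Column maximums: [0, 0, 0] → minimax = 0
No saddle point (maximin ≠ minimax). Mixed strategy needed.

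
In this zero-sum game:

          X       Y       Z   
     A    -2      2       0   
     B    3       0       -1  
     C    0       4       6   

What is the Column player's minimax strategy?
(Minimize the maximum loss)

Column should play X, value = 3

Work:
Column player minimizes Row's maximum payoff:
Column X: max payoff to Row = 3
Column Y: max payoff to Row = 4
Column Z: max payoff to Row = 6
Minimum is 3, achieved by column X.
Minimax strategy: X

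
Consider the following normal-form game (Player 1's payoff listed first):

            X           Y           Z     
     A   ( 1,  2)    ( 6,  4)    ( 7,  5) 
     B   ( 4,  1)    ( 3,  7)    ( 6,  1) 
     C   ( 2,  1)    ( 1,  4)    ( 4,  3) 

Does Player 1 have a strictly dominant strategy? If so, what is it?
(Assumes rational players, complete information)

No strictly dominant strategy exists for Player 1

Work:
A strategy strictly dominates another if it gives a strictly higher payoff against every opponent action. Compare each pair of P1's strategies column-by-column:
  A vs B: [1 vs 4, 6 vs 3, 7 vs 6] → A does not strictly dominate B (column X: 1 ≤ 4)
  A vs C: [1 vs 2, 6 vs 1, 7 vs 4] → A does not strictly dominate C (column X: 1 ≤ 2)
  B vs A: [4 vs 1, 3 vs 6, 6 vs 7] → B does not strictly dominate A (column Y: 3 ≤ 6)
  B vs C: [4 vs 2, 3 vs 1, 6 vs 4] → B strictly dominates C
  C vs A: [2 vs 1, 1 vs 6, 4 vs 7] → C does not strictly dominate A (column Y: 1 ≤ 6)
  C vs B: [2 vs 4, 1 vs 3, 4 vs 6] → C does not strictly dominate B (column X: 2 ≤ 4)
No single strategy strictly dominates all others → no strictly dominant strategy.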